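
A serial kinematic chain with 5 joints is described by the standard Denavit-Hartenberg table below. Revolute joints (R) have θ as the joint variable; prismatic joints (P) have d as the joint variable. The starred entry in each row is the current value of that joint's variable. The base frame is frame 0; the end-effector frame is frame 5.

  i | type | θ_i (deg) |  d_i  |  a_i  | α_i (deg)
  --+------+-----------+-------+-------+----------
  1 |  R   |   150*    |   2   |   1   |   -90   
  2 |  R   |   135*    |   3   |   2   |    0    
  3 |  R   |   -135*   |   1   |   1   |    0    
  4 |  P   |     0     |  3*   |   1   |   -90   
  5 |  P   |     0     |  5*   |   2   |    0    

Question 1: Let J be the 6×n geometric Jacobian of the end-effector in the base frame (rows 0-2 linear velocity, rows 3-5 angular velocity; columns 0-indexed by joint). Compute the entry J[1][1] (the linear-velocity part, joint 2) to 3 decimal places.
axis z_1 = (-0.5000,-0.8660,0.0000); lever o_n−o_1 = (-5.7394,-4.7693,-6.4142)
cross product → J_v[:, 1] = (5.5549,-3.2071,-2.5858)
J_ω[:, 1] = z_1
entry J[1][1] = -3.2071

-3.207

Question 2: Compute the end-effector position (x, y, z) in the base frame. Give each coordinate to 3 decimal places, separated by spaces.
after link 1: o_1 = (-0.8660, 0.5000, 2.0000)
after link 2: o_2 = (-1.1413, -2.8052, 0.5858)
after link 3: o_3 = (-2.5073, -3.1712, 0.5858)
after link 4: o_4 = (-4.8733, -5.2693, 0.5858)
after link 5: o_5 = (-6.6054, -4.2693, -4.4142)

-6.605 -4.269 -4.414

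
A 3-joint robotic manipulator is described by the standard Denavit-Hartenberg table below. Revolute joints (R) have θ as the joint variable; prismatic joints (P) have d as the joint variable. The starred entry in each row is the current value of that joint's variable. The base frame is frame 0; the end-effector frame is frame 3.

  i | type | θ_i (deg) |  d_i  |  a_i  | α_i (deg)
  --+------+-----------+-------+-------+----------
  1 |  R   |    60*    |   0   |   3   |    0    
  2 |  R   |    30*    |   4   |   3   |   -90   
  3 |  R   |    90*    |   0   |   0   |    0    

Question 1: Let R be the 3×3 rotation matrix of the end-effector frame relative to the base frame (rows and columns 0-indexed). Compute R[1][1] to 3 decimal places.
-1.000

End-effector y-axis (col 1 of R) = (-0.0000,-1.0000,-0.0000)
R[1][1] = -1.0000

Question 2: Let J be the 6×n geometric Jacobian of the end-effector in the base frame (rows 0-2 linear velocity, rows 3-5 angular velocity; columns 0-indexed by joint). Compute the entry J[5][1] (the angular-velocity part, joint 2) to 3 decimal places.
axis z_1 = (0.0000,0.0000,1.0000); lever o_n−o_1 = (0.0000,3.0000,4.0000)
cross product → J_v[:, 1] = (-3.0000,0.0000,0.0000)
J_ω[:, 1] = z_1
entry J[5][1] = 1.0000

1.000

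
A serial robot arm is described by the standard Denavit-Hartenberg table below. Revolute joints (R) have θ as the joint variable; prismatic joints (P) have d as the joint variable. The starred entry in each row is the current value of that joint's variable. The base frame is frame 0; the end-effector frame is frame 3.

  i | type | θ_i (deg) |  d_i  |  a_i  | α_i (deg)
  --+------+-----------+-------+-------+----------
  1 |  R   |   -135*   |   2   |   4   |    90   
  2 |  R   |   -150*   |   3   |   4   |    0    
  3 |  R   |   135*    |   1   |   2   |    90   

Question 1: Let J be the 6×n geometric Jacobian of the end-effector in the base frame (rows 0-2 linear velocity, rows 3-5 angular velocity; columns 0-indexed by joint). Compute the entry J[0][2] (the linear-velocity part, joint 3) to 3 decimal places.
-0.366

axis z_2 = (-0.7071,0.7071,0.0000); lever o_n−o_2 = (-2.0731,-0.6589,-0.5176)
cross product → J_v[:, 2] = (-0.3660,-0.3660,1.9319)
J_ω[:, 2] = z_2
entry J[0][2] = -0.3660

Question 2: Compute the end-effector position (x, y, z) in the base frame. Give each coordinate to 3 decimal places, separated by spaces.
after link 1: o_1 = (-2.8284, -2.8284, 2.0000)
after link 2: o_2 = (-2.5003, 1.7424, 0.0000)
after link 3: o_3 = (-4.5734, 1.0835, -0.5176)

-4.573 1.083 -0.518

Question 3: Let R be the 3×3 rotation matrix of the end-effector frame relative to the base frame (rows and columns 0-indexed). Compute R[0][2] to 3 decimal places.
End-effector z-axis (col 2 of R) = (0.1830,0.1830,-0.9659)
R[0][2] = 0.1830

0.183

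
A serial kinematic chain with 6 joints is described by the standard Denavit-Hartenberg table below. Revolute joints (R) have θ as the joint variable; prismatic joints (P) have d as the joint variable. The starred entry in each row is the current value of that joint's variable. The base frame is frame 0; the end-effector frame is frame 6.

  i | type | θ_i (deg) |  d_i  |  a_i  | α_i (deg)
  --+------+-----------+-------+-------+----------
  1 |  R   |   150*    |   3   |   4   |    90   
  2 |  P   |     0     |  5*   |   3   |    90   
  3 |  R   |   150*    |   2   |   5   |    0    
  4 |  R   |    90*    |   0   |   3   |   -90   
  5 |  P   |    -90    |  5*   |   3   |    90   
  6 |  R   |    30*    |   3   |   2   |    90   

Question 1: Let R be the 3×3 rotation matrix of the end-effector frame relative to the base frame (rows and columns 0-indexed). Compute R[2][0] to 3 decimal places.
End-effector x-axis (col 0 of R) = (-0.5000,-0.0000,-0.8660)
R[2][0] = -0.8660

-0.866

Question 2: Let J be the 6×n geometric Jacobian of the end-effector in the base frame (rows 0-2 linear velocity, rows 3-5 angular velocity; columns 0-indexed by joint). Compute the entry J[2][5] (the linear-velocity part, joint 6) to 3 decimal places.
1.000

axis z_5 = (-0.0000,1.0000,0.0000); lever o_n−o_5 = (-1.0000,3.0000,-1.7321)
cross product → J_v[:, 5] = (-1.7321,-0.0000,1.0000)
J_ω[:, 5] = z_5
entry J[2][5] = 1.0000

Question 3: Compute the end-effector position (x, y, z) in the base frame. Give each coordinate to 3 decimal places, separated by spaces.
-4.562 7.830 -3.732

after link 1: o_1 = (-3.4641, 2.0000, 3.0000)
after link 2: o_2 = (-3.5622, 7.8301, 3.0000)
after link 3: o_3 = (1.4378, 7.8301, 1.0000)
after link 4: o_4 = (1.4378, 4.8301, 1.0000)
after link 5: o_5 = (-3.5622, 4.8301, -2.0000)
after link 6: o_6 = (-4.5622, 7.8301, -3.7321)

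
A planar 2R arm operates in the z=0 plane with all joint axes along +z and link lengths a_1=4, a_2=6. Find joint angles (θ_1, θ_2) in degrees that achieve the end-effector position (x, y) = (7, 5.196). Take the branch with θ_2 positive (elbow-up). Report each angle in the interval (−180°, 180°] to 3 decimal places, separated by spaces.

cos θ_2 = (75.9984−4²−6²)/(2·4·6) = 0.5000; θ_2 = 60.0022° (elbow-up)
β = atan2(5.1960,7.0000) = 36.5860°; ψ = atan2(5.1963,6.9998) = 36.5882°
θ_1 = β − ψ = -0.0022°

-0.002 60.002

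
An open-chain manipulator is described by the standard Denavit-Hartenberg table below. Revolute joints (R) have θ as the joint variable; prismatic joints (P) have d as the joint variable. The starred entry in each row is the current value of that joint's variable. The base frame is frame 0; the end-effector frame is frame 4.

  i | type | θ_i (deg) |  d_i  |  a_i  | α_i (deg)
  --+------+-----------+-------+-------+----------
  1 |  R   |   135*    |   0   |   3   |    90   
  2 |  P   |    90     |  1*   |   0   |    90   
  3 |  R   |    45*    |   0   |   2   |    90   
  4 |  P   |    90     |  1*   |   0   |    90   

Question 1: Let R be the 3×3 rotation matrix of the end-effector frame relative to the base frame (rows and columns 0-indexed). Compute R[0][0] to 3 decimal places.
-0.707

End-effector x-axis (col 0 of R) = (-0.7071,0.7071,-0.0000)
R[0][0] = -0.7071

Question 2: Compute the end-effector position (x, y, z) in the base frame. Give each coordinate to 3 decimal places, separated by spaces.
after link 1: o_1 = (-2.1213, 2.1213, 0.0000)
after link 2: o_2 = (-1.4142, 2.8284, 0.0000)
after link 3: o_3 = (-0.4142, 3.8284, 1.4142)
after link 4: o_4 = (-0.9142, 3.3284, 2.1213)

-0.914 3.328 2.121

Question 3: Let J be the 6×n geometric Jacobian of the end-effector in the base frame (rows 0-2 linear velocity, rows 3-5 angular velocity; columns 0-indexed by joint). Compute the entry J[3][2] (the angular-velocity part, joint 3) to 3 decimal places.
-0.707

axis z_2 = (-0.7071,0.7071,-0.0000); lever o_n−o_2 = (0.5000,0.5000,2.1213)
cross product → J_v[:, 2] = (1.5000,1.5000,-0.7071)
J_ω[:, 2] = z_2
entry J[3][2] = -0.7071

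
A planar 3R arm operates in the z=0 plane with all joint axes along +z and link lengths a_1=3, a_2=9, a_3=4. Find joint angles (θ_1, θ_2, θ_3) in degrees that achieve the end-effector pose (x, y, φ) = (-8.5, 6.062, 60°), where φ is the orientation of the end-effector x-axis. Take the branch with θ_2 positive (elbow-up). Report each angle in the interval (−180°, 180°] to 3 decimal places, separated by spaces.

120.000 60.001 -120.001

wrist centre = target − a_3·(cos φ, sin φ) = (-10.5000, 2.5979)
cos θ_2 = (116.9991−3²−9²)/(2·3·9) = 0.5000; θ_2 = 60.0011° (elbow-up)
β = atan2(2.5979,-10.5000) = 166.1030°; ψ = atan2(7.7943,7.4998) = 46.1030°
θ_1 = β − ψ = 120.0000°
θ_3 = φ − θ_1 − θ_2 = -120.0011° (wrapped to (-180°,180°])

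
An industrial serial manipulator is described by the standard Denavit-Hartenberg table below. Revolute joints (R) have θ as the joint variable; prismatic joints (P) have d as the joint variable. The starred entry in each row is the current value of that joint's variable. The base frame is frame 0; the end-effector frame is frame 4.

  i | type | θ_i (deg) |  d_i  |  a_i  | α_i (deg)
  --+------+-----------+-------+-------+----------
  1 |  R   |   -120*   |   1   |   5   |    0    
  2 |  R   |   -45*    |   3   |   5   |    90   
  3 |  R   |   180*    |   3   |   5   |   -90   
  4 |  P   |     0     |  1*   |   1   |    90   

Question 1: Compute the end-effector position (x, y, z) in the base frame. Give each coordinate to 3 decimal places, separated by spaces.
after link 1: o_1 = (-2.5000, -4.3301, 1.0000)
after link 2: o_2 = (-7.3296, -5.6242, 4.0000)
after link 3: o_3 = (-3.2765, -1.4323, 4.0000)
after link 4: o_4 = (-2.3105, -1.1735, 3.0000)

-2.311 -1.174 3.000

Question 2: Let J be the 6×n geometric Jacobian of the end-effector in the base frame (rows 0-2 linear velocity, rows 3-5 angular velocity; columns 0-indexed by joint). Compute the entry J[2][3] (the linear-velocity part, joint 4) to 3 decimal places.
prismatic axis z_3 = (0.0000,0.0000,-1.0000)
J_v[:, 3] = z_3; J_ω[:, 3] = (0,0,0)
entry J[2][3] = -1.0000

-1.000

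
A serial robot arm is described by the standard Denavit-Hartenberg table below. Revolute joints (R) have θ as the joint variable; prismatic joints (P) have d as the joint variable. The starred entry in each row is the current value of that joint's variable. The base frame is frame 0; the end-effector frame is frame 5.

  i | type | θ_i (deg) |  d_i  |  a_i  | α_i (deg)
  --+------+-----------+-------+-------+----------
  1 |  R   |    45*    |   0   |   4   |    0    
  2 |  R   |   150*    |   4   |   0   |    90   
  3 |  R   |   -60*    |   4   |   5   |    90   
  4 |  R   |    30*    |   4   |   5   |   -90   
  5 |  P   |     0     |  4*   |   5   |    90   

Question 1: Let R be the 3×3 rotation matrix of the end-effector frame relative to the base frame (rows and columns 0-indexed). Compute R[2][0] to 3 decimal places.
End-effector x-axis (col 0 of R) = (-0.5477,0.3709,-0.7500)
R[2][0] = -0.7500

-0.750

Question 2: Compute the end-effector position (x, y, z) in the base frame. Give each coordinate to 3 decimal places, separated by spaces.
-2.683 14.255 -8.098

after link 1: o_1 = (2.8284, 2.8284, 0.0000)
after link 2: o_2 = (2.8284, 2.8284, 4.0000)
after link 3: o_3 = (-0.6217, 6.0451, -0.3301)
after link 4: o_4 = (-0.0139, 8.7961, -6.0801)
after link 5: o_5 = (-2.6829, 14.2555, -8.0981)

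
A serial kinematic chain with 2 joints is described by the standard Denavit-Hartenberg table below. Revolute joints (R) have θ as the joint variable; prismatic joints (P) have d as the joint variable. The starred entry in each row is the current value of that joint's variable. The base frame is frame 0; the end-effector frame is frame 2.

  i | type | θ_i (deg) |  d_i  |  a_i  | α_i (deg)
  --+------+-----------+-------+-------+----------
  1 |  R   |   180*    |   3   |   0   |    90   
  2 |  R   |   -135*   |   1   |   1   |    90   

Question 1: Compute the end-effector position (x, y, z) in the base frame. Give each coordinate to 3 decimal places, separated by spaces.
after link 1: o_1 = (0.0000, 0.0000, 3.0000)
after link 2: o_2 = (0.7071, 1.0000, 2.2929)

0.707 1.000 2.293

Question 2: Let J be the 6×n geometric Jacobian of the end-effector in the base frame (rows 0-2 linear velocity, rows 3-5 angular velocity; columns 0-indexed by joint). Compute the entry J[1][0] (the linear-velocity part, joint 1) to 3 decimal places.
axis z_0 = ẑ; lever o_n−o_0 = (0.7071,1.0000,2.2929)
cross product → J_v[:, 0] = (-1.0000,0.7071,0.0000)
J_ω[:, 0] = z_0
entry J[1][0] = 0.7071

0.707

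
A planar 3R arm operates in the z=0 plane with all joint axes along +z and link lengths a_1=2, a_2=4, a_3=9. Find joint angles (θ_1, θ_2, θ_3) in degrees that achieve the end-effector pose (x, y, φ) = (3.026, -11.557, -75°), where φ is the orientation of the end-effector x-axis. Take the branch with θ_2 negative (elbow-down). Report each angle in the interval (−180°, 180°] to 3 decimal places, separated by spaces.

30.000 -135.002 30.002

wrist centre = target − a_3·(cos φ, sin φ) = (0.6966, -2.8637)
cos θ_2 = (8.6859−2²−4²)/(2·2·4) = -0.7071; θ_2 = -135.0021° (elbow-down)
β = atan2(-2.8637,0.6966) = -76.3275°; ψ = atan2(-2.8283,-0.8285) = -106.3274°
θ_1 = β − ψ = 29.9999°
θ_3 = φ − θ_1 − θ_2 = 30.0022° (wrapped to (-180°,180°])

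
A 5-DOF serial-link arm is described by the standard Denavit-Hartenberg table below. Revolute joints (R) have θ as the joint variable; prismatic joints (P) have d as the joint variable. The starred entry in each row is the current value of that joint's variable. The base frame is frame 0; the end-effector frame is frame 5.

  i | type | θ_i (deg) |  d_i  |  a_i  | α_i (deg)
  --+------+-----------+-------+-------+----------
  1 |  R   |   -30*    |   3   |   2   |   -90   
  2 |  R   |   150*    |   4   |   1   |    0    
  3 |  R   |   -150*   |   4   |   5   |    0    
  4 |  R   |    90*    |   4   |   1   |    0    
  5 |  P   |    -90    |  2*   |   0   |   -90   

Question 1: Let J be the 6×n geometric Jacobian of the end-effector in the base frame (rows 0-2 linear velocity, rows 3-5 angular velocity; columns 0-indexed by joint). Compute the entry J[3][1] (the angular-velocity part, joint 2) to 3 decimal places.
0.500

axis z_1 = (0.5000,0.8660,0.0000); lever o_n−o_1 = (10.5801,10.0574,-1.5000)
cross product → J_v[:, 1] = (-1.2990,0.7500,-4.1340)
J_ω[:, 1] = z_1
entry J[3][1] = 0.5000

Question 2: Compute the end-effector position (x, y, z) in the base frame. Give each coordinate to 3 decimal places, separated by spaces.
12.312 9.057 1.500

after link 1: o_1 = (1.7321, -1.0000, 3.0000)
after link 2: o_2 = (2.9821, 2.8971, 2.5000)
after link 3: o_3 = (9.3122, 3.8612, 2.5000)
after link 4: o_4 = (11.3122, 7.3253, 1.5000)
after link 5: o_5 = (12.3122, 9.0574, 1.5000)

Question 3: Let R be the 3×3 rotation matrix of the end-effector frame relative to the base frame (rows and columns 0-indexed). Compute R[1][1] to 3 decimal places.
-0.866

End-effector y-axis (col 1 of R) = (-0.5000,-0.8660,-0.0000)
R[1][1] = -0.8660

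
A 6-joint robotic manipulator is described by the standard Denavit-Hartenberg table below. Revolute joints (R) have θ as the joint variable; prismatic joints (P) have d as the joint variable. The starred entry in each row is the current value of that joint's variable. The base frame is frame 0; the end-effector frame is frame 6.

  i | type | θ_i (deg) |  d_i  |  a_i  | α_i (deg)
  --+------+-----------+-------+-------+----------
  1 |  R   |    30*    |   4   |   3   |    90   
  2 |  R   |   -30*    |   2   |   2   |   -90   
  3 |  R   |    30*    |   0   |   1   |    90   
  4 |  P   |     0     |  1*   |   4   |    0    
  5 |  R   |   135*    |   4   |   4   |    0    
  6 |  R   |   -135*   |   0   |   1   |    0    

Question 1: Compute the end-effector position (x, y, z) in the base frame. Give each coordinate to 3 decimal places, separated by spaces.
after link 1: o_1 = (2.5981, 1.5000, 4.0000)
after link 2: o_2 = (5.0981, 0.6340, 3.0000)
after link 3: o_3 = (5.4976, 1.4420, 2.5670)
after link 4: o_4 = (7.9037, 4.1405, 0.5849)
after link 5: o_5 = (11.2305, 0.4283, 3.2592)
after link 6: o_6 = (11.6300, 1.2363, 2.8262)

11.630 1.236 2.826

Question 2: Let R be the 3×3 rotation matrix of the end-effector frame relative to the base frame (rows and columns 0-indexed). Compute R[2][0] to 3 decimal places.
-0.433

End-effector x-axis (col 0 of R) = (0.3995,0.8080,-0.4330)
R[2][0] = -0.4330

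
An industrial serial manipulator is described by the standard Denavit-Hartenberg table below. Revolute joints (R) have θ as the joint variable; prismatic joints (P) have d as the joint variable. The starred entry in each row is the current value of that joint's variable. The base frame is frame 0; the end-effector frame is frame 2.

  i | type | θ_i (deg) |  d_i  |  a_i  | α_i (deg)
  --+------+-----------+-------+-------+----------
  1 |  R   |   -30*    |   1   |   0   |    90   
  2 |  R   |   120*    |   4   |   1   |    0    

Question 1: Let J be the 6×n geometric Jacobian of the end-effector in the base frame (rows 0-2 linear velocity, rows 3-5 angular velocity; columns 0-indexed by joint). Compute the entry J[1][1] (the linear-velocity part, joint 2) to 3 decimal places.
axis z_1 = (-0.5000,-0.8660,0.0000); lever o_n−o_1 = (-2.4330,-3.2141,0.8660)
cross product → J_v[:, 1] = (-0.7500,0.4330,-0.5000)
J_ω[:, 1] = z_1
entry J[1][1] = 0.4330

0.433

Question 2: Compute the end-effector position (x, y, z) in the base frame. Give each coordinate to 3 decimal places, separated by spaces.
-2.433 -3.214 1.866

after link 1: o_1 = (0.0000, 0.0000, 1.0000)
after link 2: o_2 = (-2.4330, -3.2141, 1.8660)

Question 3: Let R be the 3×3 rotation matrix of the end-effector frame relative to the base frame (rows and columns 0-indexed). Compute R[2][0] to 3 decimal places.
0.866

End-effector x-axis (col 0 of R) = (-0.4330,0.2500,0.8660)
R[2][0] = 0.8660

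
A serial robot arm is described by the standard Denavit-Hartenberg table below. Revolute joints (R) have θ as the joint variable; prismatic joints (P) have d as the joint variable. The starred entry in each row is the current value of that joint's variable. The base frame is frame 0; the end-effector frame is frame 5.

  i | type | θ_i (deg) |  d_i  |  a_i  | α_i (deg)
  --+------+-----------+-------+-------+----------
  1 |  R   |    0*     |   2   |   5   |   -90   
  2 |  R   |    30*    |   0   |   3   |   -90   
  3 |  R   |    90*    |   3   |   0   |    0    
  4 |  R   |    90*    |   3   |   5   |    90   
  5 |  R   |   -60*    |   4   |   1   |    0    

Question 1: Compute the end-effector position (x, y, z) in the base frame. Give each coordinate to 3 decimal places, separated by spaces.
after link 1: o_1 = (5.0000, 0.0000, 2.0000)
after link 2: o_2 = (7.5981, 0.0000, 0.5000)
after link 3: o_3 = (6.0981, 0.0000, -2.0981)
after link 4: o_4 = (0.2679, 0.0000, -2.1962)
after link 5: o_5 = (0.2679, -4.0000, -1.1962)

0.268 -4.000 -1.196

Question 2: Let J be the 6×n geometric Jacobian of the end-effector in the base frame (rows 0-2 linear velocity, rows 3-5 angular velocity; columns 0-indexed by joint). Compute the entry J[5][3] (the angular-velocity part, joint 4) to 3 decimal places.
axis z_3 = (-0.5000,0.0000,-0.8660); lever o_n−o_3 = (-5.8301,-4.0000,0.9019)
cross product → J_v[:, 3] = (-3.4641,5.5000,2.0000)
J_ω[:, 3] = z_3
entry J[5][3] = -0.8660

-0.866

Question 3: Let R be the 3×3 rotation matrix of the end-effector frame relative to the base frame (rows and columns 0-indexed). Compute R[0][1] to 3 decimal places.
-1.000

End-effector y-axis (col 1 of R) = (-1.0000,-0.0000,-0.0000)
R[0][1] = -1.0000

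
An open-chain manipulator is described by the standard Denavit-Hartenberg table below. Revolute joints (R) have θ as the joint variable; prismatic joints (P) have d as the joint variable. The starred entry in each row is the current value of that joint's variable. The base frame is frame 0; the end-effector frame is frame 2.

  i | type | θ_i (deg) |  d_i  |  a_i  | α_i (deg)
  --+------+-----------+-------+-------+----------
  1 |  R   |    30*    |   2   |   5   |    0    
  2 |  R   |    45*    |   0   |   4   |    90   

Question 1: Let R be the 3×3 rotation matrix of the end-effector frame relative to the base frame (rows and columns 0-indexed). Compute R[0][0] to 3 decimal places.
End-effector x-axis (col 0 of R) = (0.2588,0.9659,0.0000)
R[0][0] = 0.2588

0.259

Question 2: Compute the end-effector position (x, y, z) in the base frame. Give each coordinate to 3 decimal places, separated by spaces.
after link 1: o_1 = (4.3301, 2.5000, 2.0000)
after link 2: o_2 = (5.3654, 6.3637, 2.0000)

5.365 6.364 2.000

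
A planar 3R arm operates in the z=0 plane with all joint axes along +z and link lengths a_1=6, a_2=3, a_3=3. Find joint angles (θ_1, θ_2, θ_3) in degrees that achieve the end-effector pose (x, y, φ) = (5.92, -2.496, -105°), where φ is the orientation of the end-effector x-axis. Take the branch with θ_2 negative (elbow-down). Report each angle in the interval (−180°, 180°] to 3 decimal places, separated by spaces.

29.997 -89.994 -45.004

wrist centre = target − a_3·(cos φ, sin φ) = (6.6965, 0.4018)
cos θ_2 = (45.0040−6²−3²)/(2·6·3) = 0.0001; θ_2 = -89.9937° (elbow-down)
β = atan2(0.4018,6.6965) = 3.4335°; ψ = atan2(-3.0000,6.0003) = -26.5638°
θ_1 = β − ψ = 29.9973°
θ_3 = φ − θ_1 − θ_2 = -45.0036° (wrapped to (-180°,180°])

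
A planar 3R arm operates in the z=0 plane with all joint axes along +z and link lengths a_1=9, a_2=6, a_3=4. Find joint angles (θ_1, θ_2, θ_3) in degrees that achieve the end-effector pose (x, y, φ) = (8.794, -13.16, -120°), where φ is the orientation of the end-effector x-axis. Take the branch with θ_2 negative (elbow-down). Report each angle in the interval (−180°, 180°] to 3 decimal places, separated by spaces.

-29.996 -30.010 -59.994

wrist centre = target − a_3·(cos φ, sin φ) = (10.7940, -9.6959)
cos θ_2 = (210.5209−9²−6²)/(2·9·6) = 0.8659; θ_2 = -30.0105° (elbow-down)
β = atan2(-9.6959,10.7940) = -41.9323°; ψ = atan2(-3.0009,14.1956) = -11.9366°
θ_1 = β − ψ = -29.9957°
θ_3 = φ − θ_1 − θ_2 = -59.9938° (wrapped to (-180°,180°])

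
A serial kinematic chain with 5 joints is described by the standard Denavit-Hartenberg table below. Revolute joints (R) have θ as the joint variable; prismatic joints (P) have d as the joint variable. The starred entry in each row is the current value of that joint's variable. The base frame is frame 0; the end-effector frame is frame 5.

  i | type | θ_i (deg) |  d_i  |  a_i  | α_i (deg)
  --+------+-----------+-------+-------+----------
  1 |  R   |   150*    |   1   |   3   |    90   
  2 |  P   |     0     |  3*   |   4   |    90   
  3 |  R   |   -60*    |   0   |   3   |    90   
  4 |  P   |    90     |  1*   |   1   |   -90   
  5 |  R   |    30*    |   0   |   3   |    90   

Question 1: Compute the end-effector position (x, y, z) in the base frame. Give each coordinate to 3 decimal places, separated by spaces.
-7.410 5.031 -2.598

after link 1: o_1 = (-2.5981, 1.5000, 1.0000)
after link 2: o_2 = (-4.5622, 6.0981, 1.0000)
after link 3: o_3 = (-7.1603, 4.5981, 1.0000)
after link 4: o_4 = (-6.6603, 3.7321, -0.0000)
after link 5: o_5 = (-7.4103, 5.0311, -2.5981)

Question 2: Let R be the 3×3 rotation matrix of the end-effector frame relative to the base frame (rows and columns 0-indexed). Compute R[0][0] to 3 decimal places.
End-effector x-axis (col 0 of R) = (-0.2500,0.4330,-0.8660)
R[0][0] = -0.2500

-0.250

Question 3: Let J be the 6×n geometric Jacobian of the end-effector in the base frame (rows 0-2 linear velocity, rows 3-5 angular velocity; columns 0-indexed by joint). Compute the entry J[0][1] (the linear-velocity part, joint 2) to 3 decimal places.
0.500

prismatic axis z_1 = (0.5000,0.8660,0.0000)
J_v[:, 1] = z_1; J_ω[:, 1] = (0,0,0)
entry J[0][1] = 0.5000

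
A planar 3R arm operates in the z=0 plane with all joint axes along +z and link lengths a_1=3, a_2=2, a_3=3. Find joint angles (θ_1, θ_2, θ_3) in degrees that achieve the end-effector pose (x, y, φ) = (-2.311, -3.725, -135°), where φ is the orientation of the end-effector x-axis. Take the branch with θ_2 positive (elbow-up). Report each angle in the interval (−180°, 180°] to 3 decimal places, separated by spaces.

wrist centre = target − a_3·(cos φ, sin φ) = (-0.1897, -1.6037)
cos θ_2 = (2.6078−3²−2²)/(2·3·2) = -0.8660; θ_2 = 149.9993° (elbow-up)
β = atan2(-1.6037,-0.1897) = -96.7455°; ψ = atan2(1.0000,1.2680) = 38.2623°
θ_1 = β − ψ = -135.0078°
θ_3 = φ − θ_1 − θ_2 = -149.9916° (wrapped to (-180°,180°])

-135.008 149.999 -149.992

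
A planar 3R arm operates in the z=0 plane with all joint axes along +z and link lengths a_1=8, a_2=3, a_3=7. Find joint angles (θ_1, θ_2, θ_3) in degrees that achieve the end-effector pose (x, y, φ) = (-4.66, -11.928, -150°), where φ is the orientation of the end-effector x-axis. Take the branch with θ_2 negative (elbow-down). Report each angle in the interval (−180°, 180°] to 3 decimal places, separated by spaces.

-59.998 -90.003 0.001

wrist centre = target − a_3·(cos φ, sin φ) = (1.4022, -8.4280)
cos θ_2 = (72.9973−8²−3²)/(2·8·3) = -0.0001; θ_2 = -90.0032° (elbow-down)
β = atan2(-8.4280,1.4022) = -80.5541°; ψ = atan2(-3.0000,7.9998) = -20.5564°
θ_1 = β − ψ = -59.9977°
θ_3 = φ − θ_1 − θ_2 = 0.0009° (wrapped to (-180°,180°])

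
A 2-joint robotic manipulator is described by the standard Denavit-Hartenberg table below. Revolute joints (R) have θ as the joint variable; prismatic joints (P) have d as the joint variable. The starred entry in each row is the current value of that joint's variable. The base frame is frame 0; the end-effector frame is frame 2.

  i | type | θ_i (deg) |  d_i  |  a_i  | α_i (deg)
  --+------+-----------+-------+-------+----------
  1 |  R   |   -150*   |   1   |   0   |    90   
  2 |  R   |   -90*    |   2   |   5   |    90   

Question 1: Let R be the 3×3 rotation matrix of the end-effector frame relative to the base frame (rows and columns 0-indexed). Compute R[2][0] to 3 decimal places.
-1.000

End-effector x-axis (col 0 of R) = (-0.0000,0.0000,-1.0000)
R[2][0] = -1.0000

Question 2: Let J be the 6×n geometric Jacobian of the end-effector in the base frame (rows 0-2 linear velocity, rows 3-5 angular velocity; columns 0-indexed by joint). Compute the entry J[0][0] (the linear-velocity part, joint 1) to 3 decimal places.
axis z_0 = ẑ; lever o_n−o_0 = (-1.0000,1.7321,-4.0000)
cross product → J_v[:, 0] = (-1.7321,-1.0000,0.0000)
J_ω[:, 0] = z_0
entry J[0][0] = -1.7321

-1.732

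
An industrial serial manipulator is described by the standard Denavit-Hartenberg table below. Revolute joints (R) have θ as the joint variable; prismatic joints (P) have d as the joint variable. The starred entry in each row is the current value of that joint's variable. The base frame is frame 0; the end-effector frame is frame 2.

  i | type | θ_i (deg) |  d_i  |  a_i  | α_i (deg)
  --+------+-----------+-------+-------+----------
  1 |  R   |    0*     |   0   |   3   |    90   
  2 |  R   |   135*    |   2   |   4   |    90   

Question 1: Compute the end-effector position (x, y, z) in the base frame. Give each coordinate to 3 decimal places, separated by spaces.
after link 1: o_1 = (3.0000, 0.0000, 0.0000)
after link 2: o_2 = (0.1716, -2.0000, 2.8284)

0.172 -2.000 2.828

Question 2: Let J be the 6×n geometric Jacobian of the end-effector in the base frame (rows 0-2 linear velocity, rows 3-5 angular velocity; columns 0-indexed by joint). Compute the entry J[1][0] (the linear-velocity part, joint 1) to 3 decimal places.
0.172

axis z_0 = ẑ; lever o_n−o_0 = (0.1716,-2.0000,2.8284)
cross product → J_v[:, 0] = (2.0000,0.1716,-0.0000)
J_ω[:, 0] = z_0
entry J[1][0] = 0.1716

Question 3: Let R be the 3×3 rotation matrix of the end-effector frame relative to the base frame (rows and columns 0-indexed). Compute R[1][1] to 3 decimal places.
-1.000

End-effector y-axis (col 1 of R) = (-0.0000,-1.0000,0.0000)
R[1][1] = -1.0000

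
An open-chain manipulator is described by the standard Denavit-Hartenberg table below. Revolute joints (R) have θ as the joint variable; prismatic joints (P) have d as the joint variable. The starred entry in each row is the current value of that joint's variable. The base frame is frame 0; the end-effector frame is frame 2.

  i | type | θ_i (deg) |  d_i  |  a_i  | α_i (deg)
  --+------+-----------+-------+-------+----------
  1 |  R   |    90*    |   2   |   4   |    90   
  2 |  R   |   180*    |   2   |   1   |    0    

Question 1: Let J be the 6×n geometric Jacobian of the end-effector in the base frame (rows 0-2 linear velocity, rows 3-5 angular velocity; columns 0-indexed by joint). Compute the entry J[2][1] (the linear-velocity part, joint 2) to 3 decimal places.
-1.000

axis z_1 = (1.0000,-0.0000,0.0000); lever o_n−o_1 = (2.0000,-1.0000,0.0000)
cross product → J_v[:, 1] = (0.0000,-0.0000,-1.0000)
J_ω[:, 1] = z_1
entry J[2][1] = -1.0000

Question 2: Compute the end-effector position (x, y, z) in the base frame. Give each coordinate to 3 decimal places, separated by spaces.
2.000 3.000 2.000

after link 1: o_1 = (0.0000, 4.0000, 2.0000)
after link 2: o_2 = (2.0000, 3.0000, 2.0000)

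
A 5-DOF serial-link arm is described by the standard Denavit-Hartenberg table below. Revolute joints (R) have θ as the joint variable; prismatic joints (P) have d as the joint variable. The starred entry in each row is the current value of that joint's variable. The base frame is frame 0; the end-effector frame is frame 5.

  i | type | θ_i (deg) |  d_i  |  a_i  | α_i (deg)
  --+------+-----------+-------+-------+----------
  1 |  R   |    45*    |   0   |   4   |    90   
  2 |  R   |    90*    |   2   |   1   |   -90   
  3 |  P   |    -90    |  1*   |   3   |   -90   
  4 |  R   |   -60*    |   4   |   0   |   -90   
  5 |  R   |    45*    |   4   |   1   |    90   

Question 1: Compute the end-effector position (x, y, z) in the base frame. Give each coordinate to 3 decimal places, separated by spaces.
9.338 -3.133 4.293

after link 1: o_1 = (2.8284, 2.8284, 0.0000)
after link 2: o_2 = (4.2426, 1.4142, 1.0000)
after link 3: o_3 = (5.6569, -1.4142, 1.0000)
after link 4: o_4 = (5.6569, -1.4142, 5.0000)
after link 5: o_5 = (9.3375, -3.1325, 4.2929)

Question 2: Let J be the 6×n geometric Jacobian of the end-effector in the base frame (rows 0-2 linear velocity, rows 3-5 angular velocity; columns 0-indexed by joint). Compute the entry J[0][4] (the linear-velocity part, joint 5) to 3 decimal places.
0.183

axis z_4 = (0.9659,-0.2588,0.0000); lever o_n−o_4 = (3.6807,-1.7183,-0.7071)
cross product → J_v[:, 4] = (0.1830,0.6830,-0.7071)
J_ω[:, 4] = z_4
entry J[0][4] = 0.1830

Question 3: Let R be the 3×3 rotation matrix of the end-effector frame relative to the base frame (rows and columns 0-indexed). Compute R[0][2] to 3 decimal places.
End-effector z-axis (col 2 of R) = (-0.1830,-0.6830,0.7071)
R[0][2] = -0.1830

-0.183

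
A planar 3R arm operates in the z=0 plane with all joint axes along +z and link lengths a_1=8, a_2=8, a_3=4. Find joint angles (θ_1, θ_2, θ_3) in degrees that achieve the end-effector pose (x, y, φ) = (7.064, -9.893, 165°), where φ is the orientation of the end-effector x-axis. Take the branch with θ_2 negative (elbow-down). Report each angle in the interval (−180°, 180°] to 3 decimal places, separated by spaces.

-29.997 -30.008 -134.994

wrist centre = target − a_3·(cos φ, sin φ) = (10.9277, -10.9283)
cos θ_2 = (238.8419−8²−8²)/(2·8·8) = 0.8660; θ_2 = -30.0084° (elbow-down)
β = atan2(-10.9283,10.9277) = -45.0015°; ψ = atan2(-4.0010,14.9276) = -15.0042°
θ_1 = β − ψ = -29.9973°
θ_3 = φ − θ_1 − θ_2 = -134.9943° (wrapped to (-180°,180°])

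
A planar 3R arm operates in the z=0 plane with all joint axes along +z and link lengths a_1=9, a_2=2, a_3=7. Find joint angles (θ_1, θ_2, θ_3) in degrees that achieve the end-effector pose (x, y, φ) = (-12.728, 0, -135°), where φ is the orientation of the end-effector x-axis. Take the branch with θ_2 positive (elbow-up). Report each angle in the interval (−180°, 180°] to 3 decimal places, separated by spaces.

135.000 89.998 0.002

wrist centre = target − a_3·(cos φ, sin φ) = (-7.7783, 4.9497)
cos θ_2 = (85.0012−9²−2²)/(2·9·2) = 0.0000; θ_2 = 89.9981° (elbow-up)
β = atan2(4.9497,-7.7783) = 147.5291°; ψ = atan2(2.0000,9.0001) = 12.5287°
θ_1 = β − ψ = 135.0004°
θ_3 = φ − θ_1 − θ_2 = 0.0016° (wrapped to (-180°,180°])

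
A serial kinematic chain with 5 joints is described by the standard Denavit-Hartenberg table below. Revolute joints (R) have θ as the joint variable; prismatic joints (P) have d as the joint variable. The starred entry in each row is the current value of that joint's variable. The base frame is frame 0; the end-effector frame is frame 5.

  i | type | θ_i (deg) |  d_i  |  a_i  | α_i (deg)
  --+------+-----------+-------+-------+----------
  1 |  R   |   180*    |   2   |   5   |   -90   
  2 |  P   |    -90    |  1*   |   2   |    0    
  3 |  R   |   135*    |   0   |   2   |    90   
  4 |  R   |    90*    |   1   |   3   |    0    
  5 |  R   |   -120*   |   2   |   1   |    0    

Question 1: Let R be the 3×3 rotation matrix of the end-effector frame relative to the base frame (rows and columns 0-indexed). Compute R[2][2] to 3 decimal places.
End-effector z-axis (col 2 of R) = (-0.7071,0.0000,0.7071)
R[2][2] = 0.7071

0.707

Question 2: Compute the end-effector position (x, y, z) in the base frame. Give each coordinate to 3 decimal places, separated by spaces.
-9.148 -3.500 4.095

after link 1: o_1 = (-5.0000, 0.0000, 2.0000)
after link 2: o_2 = (-5.0000, -1.0000, 4.0000)
after link 3: o_3 = (-6.4142, -1.0000, 2.5858)
after link 4: o_4 = (-7.1213, -4.0000, 3.2929)
after link 5: o_5 = (-9.1479, -3.5000, 4.0947)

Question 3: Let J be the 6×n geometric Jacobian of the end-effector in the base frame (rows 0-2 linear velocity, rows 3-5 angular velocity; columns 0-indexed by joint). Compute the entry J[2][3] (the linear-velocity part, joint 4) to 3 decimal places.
axis z_3 = (-0.7071,0.0000,0.7071); lever o_n−o_3 = (-2.7337,-2.5000,1.5089)
cross product → J_v[:, 3] = (1.7678,-0.8660,1.7678)
J_ω[:, 3] = z_3
entry J[2][3] = 1.7678

1.768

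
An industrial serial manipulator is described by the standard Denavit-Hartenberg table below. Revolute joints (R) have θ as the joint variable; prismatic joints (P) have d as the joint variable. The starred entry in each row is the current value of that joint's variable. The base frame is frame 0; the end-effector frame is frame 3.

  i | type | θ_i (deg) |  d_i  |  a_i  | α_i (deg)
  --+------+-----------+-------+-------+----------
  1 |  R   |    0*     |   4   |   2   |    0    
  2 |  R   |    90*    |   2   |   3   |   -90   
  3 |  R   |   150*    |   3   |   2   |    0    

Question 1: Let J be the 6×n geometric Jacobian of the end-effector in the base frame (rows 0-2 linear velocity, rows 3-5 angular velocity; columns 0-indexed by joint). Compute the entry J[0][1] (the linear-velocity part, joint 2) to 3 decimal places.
-1.268

axis z_1 = (0.0000,0.0000,1.0000); lever o_n−o_1 = (-3.0000,1.2679,1.0000)
cross product → J_v[:, 1] = (-1.2679,-3.0000,0.0000)
J_ω[:, 1] = z_1
entry J[0][1] = -1.2679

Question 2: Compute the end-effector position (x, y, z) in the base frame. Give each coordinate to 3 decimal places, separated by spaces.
-1.000 1.268 5.000

after link 1: o_1 = (2.0000, 0.0000, 4.0000)
after link 2: o_2 = (2.0000, 3.0000, 6.0000)
after link 3: o_3 = (-1.0000, 1.2679, 5.0000)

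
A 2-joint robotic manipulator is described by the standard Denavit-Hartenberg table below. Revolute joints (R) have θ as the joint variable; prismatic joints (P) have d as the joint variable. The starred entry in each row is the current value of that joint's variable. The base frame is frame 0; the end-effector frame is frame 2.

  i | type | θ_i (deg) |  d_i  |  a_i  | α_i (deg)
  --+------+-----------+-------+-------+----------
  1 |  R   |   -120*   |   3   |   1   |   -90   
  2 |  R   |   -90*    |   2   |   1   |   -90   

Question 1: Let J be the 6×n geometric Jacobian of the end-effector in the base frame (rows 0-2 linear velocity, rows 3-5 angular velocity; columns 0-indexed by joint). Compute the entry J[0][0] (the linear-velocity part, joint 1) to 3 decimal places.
1.866

axis z_0 = ẑ; lever o_n−o_0 = (1.2321,-1.8660,4.0000)
cross product → J_v[:, 0] = (1.8660,1.2321,-0.0000)
J_ω[:, 0] = z_0
entry J[0][0] = 1.8660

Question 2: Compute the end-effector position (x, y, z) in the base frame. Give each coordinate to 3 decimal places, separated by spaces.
1.232 -1.866 4.000

after link 1: o_1 = (-0.5000, -0.8660, 3.0000)
after link 2: o_2 = (1.2321, -1.8660, 4.0000)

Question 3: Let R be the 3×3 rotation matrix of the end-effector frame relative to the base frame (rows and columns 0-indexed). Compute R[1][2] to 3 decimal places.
-0.866

End-effector z-axis (col 2 of R) = (-0.5000,-0.8660,-0.0000)
R[1][2] = -0.8660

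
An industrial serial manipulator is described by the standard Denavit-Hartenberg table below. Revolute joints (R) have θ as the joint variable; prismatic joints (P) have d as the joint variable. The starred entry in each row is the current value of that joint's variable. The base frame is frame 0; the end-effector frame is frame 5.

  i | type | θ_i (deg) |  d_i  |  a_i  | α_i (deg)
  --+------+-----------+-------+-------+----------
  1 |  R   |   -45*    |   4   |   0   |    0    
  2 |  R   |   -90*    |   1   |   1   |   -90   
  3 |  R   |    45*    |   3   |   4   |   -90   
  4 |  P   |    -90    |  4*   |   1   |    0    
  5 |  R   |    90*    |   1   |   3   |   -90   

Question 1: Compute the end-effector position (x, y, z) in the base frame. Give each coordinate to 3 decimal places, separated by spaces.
1.121 -4.536 -3.485

after link 1: o_1 = (0.0000, 0.0000, 4.0000)
after link 2: o_2 = (-0.7071, -0.7071, 5.0000)
after link 3: o_3 = (-0.5858, -4.8284, 2.1716)
after link 4: o_4 = (2.1213, -3.5355, -0.6569)
after link 5: o_5 = (1.1213, -4.5355, -3.4853)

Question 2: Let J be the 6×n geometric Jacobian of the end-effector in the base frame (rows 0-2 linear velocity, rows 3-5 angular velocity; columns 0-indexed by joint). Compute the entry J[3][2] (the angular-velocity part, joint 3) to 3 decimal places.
axis z_2 = (0.7071,-0.7071,0.0000); lever o_n−o_2 = (1.8284,-3.8284,-8.4853)
cross product → J_v[:, 2] = (6.0000,6.0000,-1.4142)
J_ω[:, 2] = z_2
entry J[3][2] = 0.7071

0.707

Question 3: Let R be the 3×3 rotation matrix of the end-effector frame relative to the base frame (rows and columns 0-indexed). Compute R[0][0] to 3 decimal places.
-0.500

End-effector x-axis (col 0 of R) = (-0.5000,-0.5000,-0.7071)
R[0][0] = -0.5000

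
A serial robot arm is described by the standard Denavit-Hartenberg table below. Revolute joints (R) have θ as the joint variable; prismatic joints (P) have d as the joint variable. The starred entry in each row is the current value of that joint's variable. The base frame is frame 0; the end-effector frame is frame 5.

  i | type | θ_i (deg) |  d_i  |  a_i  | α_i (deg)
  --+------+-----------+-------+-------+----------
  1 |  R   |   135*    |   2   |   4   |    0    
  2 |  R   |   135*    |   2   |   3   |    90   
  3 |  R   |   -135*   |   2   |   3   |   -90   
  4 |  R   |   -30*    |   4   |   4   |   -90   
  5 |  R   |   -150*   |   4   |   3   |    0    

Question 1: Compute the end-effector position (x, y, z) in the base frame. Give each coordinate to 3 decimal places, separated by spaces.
after link 1: o_1 = (-2.8284, 2.8284, 2.0000)
after link 2: o_2 = (-2.8284, -0.1716, 4.0000)
after link 3: o_3 = (-4.8284, 1.9497, 1.8787)
after link 4: o_4 = (-6.8284, 1.5708, -3.3992)
after link 5: o_5 = (-2.0653, 0.3334, -4.2831)

-2.065 0.333 -4.283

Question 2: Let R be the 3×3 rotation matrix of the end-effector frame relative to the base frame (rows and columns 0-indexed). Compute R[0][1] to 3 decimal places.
-0.250

End-effector y-axis (col 1 of R) = (-0.2500,-0.3062,-0.9186)
R[0][1] = -0.2500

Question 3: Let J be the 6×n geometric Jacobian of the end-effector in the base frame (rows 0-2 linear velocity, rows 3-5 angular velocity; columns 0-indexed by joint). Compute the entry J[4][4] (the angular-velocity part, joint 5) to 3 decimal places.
0.354

axis z_4 = (0.8660,0.3536,-0.3536); lever o_n−o_4 = (4.7631,-1.2374,-0.8839)
cross product → J_v[:, 4] = (-0.7500,-0.9186,-2.7557)
J_ω[:, 4] = z_4
entry J[4][4] = 0.3536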